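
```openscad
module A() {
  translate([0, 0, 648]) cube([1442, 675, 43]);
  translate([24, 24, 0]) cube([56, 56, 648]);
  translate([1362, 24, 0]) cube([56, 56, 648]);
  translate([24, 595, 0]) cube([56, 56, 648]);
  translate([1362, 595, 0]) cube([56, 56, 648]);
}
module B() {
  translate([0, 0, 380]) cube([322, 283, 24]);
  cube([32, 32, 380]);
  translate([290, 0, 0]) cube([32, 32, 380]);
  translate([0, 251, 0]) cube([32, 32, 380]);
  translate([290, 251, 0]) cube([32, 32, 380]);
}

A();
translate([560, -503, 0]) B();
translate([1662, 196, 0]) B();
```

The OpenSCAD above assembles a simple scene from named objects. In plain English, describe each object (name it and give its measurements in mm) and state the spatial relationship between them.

A is a table with a 1442×675 mm rectangular top, 43 mm thick, top surface at z = 691 mm, supported by four 56×56 mm square legs, each inset 24 mm from the nearest pair of top edges, running from the floor.

B is a simple wooden stool: a rectangular seat 322 mm (x) by 283 mm (y), 24 mm thick, top face at z = 404 mm, on four square legs, each 32×32 mm in cross-section. The legs rest on z = 0, each flush with a corner of the seat.

Two stools sit around the table at the −y, +x sides.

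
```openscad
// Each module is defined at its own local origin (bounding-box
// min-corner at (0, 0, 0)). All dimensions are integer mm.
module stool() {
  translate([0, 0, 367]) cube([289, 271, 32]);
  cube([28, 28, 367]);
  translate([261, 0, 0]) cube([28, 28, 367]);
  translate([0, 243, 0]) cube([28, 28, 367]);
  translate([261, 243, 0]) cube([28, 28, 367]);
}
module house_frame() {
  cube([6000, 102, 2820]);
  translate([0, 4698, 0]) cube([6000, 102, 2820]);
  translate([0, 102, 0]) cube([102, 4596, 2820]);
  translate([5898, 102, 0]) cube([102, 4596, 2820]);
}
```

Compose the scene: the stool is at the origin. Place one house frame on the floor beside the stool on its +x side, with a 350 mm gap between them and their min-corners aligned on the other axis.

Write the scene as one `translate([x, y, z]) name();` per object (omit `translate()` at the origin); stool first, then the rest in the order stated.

stool();
translate([639, 0, 0]) house_frame();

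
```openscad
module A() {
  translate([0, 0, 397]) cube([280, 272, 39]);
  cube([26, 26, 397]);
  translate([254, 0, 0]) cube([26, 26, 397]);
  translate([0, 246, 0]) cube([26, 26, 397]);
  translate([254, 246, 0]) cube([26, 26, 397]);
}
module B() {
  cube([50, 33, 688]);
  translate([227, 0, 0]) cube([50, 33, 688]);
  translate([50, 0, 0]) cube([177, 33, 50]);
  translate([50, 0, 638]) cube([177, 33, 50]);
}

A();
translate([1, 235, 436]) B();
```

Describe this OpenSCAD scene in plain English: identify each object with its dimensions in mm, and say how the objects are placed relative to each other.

A is a simple wooden stool: a rectangular seat 280 mm (x) by 272 mm (y), 39 mm thick, top face at z = 436 mm, on four square legs, each 26×26 mm in cross-section. The legs rest on z = 0, each flush with a corner of the seat.

B is a picture frame with a 177×588 mm rectangular opening (x by z) and a uniform 50 mm border on every side. Frame depth is 33 mm along y. It is built from two vertical stiles running the full outside height and two horizontal rails spanning the gap between the stiles.

The picture frame is on top of the stool.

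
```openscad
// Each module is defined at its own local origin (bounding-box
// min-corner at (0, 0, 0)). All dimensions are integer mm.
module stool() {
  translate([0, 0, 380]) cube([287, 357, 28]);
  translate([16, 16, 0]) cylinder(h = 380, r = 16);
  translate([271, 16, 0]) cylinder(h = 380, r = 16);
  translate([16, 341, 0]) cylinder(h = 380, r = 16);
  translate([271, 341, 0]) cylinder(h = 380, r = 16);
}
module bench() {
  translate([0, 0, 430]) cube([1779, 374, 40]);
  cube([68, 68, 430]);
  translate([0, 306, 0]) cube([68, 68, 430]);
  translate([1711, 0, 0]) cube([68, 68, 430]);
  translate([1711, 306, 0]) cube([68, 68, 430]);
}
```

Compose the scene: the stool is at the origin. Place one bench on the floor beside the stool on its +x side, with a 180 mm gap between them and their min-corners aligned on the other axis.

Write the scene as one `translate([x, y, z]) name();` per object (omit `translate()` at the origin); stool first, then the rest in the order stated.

stool();
translate([467, 0, 0]) bench();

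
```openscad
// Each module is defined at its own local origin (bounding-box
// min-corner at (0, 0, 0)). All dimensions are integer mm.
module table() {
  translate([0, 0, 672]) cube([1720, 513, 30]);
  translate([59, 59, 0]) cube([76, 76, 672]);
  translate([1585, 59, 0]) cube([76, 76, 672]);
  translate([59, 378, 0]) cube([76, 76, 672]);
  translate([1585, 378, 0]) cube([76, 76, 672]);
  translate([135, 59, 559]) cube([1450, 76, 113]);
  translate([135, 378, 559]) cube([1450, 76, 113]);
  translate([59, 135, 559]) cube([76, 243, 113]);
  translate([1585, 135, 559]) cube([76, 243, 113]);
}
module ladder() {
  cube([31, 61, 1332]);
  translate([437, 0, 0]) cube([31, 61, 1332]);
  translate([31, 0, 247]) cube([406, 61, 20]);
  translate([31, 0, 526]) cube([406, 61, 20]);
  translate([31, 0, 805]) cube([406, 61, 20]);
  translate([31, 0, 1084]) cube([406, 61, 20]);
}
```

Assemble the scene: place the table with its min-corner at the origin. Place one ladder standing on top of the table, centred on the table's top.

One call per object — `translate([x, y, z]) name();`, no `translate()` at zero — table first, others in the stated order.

table();
translate([626, 226, 702]) ladder();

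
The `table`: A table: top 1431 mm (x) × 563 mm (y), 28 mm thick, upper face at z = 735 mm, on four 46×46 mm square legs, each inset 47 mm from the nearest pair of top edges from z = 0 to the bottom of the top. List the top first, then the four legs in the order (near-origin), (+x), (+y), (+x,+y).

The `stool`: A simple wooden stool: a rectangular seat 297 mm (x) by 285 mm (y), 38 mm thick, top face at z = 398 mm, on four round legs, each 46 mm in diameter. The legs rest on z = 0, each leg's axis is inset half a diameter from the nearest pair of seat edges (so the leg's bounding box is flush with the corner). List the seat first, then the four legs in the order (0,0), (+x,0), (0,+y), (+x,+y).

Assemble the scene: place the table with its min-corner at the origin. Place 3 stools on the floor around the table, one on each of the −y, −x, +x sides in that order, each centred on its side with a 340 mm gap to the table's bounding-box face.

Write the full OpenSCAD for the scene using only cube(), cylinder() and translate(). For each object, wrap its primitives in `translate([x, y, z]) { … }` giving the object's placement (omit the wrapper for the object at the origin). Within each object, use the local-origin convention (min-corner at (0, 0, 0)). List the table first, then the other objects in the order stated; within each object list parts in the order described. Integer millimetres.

translate([0, 0, 707]) cube([1431, 563, 28]);
translate([47, 47, 0]) cube([46, 46, 707]);
translate([1338, 47, 0]) cube([46, 46, 707]);
translate([47, 470, 0]) cube([46, 46, 707]);
translate([1338, 470, 0]) cube([46, 46, 707]);
translate([567, -625, 0]) {
  translate([0, 0, 360]) cube([297, 285, 38]);
  translate([23, 23, 0]) cylinder(h = 360, r = 23);
  translate([274, 23, 0]) cylinder(h = 360, r = 23);
  translate([23, 262, 0]) cylinder(h = 360, r = 23);
  translate([274, 262, 0]) cylinder(h = 360, r = 23);
}
translate([-637, 139, 0]) {
  translate([0, 0, 360]) cube([297, 285, 38]);
  translate([23, 23, 0]) cylinder(h = 360, r = 23);
  translate([274, 23, 0]) cylinder(h = 360, r = 23);
  translate([23, 262, 0]) cylinder(h = 360, r = 23);
  translate([274, 262, 0]) cylinder(h = 360, r = 23);
}
translate([1771, 139, 0]) {
  translate([0, 0, 360]) cube([297, 285, 38]);
  translate([23, 23, 0]) cylinder(h = 360, r = 23);
  translate([274, 23, 0]) cylinder(h = 360, r = 23);
  translate([23, 262, 0]) cylinder(h = 360, r = 23);
  translate([274, 262, 0]) cylinder(h = 360, r = 23);
}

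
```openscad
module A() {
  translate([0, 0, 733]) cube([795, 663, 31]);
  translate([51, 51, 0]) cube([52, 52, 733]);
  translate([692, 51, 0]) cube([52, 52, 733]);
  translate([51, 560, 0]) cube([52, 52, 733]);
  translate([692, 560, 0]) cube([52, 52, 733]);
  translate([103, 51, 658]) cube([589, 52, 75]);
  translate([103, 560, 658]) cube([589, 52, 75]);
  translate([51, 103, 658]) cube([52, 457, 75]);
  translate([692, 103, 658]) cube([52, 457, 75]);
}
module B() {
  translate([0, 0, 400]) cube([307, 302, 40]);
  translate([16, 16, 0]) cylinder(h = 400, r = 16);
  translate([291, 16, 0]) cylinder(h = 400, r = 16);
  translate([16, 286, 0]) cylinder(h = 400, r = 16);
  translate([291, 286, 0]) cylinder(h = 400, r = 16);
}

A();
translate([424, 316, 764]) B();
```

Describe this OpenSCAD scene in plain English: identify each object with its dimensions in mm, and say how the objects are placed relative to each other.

A is a rectangular dining table. The top is 795×663×31 mm with its upper surface at z = 764 mm. It stands on four 52×52 mm square legs, each inset 51 mm from the nearest pair of top edges, running from the floor to the underside of the top. Four apron rails, 52 mm thick and 75 mm tall, run between adjacent legs with their top edges flush with the underside of the top and their outer faces flush with the legs' outer faces.

B is a four-legged stool. The seat is 307×302 mm, 40 mm thick, top at z = 440 mm. It stands on four round legs, each 32 mm in diameter, from z = 0 to the seat underside, each leg's axis is inset half a diameter from the nearest pair of seat edges (so the leg's bounding box is flush with the corner).

The stool is on top of the table.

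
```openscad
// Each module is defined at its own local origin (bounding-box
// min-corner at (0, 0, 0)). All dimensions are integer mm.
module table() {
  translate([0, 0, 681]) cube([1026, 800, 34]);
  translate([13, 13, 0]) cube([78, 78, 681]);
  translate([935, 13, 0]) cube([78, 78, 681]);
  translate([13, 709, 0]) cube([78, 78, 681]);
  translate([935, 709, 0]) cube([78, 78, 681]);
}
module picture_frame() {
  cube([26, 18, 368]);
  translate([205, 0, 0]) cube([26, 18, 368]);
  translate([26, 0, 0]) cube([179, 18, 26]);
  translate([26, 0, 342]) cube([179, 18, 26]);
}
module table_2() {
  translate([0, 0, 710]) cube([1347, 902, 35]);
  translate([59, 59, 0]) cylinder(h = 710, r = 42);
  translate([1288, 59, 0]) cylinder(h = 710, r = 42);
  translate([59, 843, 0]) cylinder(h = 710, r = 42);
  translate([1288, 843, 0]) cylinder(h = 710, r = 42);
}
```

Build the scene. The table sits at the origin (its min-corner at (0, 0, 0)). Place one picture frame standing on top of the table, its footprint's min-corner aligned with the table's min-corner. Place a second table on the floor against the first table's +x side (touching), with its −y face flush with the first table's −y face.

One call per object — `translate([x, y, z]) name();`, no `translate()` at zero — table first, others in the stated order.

table();
translate([0, 0, 715]) picture_frame();
translate([1026, 0, 0]) table_2();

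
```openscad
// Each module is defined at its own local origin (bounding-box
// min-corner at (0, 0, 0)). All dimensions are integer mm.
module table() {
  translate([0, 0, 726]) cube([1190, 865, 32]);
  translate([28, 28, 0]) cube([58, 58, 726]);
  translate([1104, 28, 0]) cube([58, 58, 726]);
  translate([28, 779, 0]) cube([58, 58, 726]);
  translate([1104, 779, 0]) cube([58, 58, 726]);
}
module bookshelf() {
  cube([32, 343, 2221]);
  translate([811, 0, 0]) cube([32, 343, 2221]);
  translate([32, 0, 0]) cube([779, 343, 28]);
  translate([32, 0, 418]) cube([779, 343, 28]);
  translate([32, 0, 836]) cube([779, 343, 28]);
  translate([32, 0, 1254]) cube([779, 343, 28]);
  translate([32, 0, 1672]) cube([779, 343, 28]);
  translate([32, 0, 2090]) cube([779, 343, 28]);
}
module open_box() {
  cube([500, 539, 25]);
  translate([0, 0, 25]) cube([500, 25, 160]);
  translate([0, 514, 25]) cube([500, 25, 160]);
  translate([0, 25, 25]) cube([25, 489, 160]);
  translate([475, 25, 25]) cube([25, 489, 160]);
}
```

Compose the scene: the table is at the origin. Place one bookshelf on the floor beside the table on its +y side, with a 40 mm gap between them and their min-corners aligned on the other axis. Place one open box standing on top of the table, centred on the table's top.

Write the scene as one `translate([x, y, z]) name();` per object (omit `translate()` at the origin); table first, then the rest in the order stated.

table();
translate([0, 905, 0]) bookshelf();
translate([345, 163, 758]) open_box();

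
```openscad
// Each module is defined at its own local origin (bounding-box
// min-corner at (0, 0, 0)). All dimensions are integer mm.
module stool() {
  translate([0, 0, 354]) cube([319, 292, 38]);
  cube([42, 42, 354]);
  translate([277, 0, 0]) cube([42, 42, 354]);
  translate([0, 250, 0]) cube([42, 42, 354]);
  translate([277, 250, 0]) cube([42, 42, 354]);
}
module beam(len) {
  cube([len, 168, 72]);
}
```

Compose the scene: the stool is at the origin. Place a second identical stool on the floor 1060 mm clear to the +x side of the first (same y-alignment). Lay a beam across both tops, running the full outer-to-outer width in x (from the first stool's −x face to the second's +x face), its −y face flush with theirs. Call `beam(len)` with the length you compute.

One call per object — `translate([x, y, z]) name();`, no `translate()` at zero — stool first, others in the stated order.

stool();
translate([1379, 0, 0]) stool();
translate([0, 0, 392]) beam(1698);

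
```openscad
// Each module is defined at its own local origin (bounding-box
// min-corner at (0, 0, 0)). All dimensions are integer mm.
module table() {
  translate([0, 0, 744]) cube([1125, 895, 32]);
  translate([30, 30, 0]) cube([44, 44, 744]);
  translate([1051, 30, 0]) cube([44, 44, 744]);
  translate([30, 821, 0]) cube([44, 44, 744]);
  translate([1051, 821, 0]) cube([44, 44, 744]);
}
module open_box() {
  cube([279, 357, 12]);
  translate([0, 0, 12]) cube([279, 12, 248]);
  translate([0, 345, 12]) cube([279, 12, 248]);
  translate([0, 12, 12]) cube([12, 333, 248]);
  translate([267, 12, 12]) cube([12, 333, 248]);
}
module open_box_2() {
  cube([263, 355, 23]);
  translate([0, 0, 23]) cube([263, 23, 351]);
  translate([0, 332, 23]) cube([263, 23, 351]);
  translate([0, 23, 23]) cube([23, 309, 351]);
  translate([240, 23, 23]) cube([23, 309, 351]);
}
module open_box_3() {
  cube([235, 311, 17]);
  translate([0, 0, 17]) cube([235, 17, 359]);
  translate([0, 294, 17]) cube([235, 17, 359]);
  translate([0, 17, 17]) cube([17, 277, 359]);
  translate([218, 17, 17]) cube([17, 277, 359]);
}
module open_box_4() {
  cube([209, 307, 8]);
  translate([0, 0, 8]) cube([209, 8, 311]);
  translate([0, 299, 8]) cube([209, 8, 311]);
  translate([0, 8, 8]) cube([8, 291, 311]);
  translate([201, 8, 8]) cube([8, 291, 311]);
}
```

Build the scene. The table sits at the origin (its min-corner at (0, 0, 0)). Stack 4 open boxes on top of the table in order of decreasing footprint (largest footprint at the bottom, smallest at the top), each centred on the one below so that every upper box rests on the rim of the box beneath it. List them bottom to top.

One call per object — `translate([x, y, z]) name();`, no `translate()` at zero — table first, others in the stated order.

table();
translate([423, 269, 776]) open_box();
translate([431, 270, 1036]) open_box_2();
translate([445, 292, 1410]) open_box_3();
translate([458, 294, 1786]) open_box_4();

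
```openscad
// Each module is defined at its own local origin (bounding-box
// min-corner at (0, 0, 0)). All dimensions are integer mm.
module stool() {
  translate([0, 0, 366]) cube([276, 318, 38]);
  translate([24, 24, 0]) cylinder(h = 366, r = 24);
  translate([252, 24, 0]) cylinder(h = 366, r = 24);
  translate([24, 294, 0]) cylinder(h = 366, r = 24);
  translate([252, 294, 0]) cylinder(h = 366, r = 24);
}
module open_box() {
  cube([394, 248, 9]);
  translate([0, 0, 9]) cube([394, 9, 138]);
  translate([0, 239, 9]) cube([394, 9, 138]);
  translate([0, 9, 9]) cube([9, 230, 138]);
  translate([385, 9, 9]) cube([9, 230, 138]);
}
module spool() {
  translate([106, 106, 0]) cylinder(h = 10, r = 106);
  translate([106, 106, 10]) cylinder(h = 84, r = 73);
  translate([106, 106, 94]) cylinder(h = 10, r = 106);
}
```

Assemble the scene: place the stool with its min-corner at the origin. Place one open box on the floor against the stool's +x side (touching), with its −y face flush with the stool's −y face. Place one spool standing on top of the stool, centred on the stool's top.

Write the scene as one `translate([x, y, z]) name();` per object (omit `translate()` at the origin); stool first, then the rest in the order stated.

stool();
translate([276, 0, 0]) open_box();
translate([32, 53, 404]) spool();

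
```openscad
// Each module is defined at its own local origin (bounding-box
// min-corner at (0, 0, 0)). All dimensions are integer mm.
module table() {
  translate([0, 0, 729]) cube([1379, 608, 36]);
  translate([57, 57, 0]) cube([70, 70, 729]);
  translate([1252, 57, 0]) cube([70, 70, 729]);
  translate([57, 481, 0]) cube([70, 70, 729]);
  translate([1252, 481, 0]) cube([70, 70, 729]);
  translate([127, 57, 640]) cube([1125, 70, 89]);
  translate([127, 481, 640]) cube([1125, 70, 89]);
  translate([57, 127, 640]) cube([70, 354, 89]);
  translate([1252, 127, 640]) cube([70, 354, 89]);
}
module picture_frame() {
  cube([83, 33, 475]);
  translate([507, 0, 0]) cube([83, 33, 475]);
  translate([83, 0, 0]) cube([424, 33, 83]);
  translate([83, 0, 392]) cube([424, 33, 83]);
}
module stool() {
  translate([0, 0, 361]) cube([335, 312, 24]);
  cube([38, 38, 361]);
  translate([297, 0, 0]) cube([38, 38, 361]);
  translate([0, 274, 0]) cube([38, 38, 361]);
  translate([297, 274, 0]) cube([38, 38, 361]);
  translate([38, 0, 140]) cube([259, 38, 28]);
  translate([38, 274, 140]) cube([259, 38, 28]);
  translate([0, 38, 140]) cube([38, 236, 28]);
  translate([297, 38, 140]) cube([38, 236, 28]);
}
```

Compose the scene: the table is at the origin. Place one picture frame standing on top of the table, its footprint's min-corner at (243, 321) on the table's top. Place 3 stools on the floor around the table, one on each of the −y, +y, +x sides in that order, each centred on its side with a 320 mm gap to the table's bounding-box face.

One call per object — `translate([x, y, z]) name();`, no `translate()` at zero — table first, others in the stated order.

table();
translate([243, 321, 765]) picture_frame();
translate([522, -632, 0]) stool();
translate([522, 928, 0]) stool();
translate([1699, 148, 0]) stool();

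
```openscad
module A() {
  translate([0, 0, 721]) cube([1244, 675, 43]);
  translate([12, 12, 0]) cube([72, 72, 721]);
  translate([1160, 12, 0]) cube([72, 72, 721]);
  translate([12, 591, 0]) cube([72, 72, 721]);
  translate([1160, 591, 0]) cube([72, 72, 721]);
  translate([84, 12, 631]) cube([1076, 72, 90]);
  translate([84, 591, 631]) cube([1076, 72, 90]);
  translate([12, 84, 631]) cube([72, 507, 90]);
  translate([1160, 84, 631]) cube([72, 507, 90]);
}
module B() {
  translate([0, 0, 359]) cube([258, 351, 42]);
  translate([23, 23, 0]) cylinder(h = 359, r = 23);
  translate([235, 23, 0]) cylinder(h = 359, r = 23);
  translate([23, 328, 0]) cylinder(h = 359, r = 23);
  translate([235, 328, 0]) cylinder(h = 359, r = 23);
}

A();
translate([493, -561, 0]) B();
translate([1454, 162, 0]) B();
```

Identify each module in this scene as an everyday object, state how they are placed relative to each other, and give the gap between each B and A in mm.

Each stool's nearest face is 210 mm from the table's bounding box.

A is a table. B is a stool. Two stools sit around the table at the −y, +x sides. The gap between each stool and the table is 210 mm.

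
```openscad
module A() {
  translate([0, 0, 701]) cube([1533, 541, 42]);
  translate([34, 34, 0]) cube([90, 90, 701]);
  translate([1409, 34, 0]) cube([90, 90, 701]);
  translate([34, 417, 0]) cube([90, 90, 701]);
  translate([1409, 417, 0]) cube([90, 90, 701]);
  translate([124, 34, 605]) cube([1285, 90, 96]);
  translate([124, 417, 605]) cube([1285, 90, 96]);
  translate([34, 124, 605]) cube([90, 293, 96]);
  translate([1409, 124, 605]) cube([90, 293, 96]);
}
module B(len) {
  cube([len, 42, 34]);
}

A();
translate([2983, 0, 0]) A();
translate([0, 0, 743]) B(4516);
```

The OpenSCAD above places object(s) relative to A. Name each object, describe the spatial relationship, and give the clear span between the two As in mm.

A is a table. B is a beam. A beam spans the tops of two tables. The clear span between the two tables is 1450 mm.

Second table starts at x = 2983; first ends at x = 1533; clear span = 2983 − 1533 = 1450 mm.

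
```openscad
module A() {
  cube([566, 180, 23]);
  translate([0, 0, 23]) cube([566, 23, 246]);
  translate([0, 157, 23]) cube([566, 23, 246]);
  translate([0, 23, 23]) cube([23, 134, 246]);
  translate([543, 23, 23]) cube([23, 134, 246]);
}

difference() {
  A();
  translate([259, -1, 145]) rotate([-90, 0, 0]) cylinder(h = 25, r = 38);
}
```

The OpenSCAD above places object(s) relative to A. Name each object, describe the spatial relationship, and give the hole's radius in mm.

A is an open box. The open box has a circular hole through its front wall. The hole's radius is 38 mm.

The subtracted cylinder has r = 38 mm.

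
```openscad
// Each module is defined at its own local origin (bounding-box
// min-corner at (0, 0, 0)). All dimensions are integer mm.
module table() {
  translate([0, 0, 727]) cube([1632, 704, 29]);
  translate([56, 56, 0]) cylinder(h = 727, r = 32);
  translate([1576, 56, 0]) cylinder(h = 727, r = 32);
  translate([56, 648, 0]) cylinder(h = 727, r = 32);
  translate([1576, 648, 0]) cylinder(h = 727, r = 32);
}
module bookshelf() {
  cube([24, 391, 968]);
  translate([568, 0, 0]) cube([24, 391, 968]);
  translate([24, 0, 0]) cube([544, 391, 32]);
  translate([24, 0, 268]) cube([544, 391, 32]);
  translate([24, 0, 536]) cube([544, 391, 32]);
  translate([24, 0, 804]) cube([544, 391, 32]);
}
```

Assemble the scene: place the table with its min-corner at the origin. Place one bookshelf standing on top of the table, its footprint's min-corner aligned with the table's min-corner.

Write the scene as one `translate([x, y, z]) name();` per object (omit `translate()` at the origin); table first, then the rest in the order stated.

table();
translate([0, 0, 756]) bookshelf();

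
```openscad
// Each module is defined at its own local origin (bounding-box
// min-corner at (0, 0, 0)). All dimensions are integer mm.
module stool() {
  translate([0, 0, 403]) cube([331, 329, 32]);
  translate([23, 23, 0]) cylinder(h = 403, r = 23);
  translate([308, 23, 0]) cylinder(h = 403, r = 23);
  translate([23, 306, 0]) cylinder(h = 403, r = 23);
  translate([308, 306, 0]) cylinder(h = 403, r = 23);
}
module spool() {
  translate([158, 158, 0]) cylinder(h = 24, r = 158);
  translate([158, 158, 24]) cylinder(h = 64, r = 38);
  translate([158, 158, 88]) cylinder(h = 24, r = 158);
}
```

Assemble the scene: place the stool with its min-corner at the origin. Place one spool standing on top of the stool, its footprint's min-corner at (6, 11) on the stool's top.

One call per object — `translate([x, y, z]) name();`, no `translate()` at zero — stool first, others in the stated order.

stool();
translate([6, 11, 435]) spool();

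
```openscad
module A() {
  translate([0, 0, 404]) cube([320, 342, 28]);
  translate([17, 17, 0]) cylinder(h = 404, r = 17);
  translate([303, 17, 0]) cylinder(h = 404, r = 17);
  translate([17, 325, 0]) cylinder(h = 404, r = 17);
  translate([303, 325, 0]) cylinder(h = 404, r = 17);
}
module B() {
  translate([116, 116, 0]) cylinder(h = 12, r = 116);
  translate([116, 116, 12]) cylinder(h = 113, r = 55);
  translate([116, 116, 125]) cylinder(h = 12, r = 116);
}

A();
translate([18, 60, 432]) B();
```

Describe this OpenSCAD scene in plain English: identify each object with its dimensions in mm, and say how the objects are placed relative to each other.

A is a simple wooden stool: a rectangular seat 320 mm (x) by 342 mm (y), 28 mm thick, top face at z = 432 mm, on four round legs, each 34 mm in diameter. The legs rest on z = 0, each leg's axis is inset half a diameter from the nearest pair of seat edges (so the leg's bounding box is flush with the corner).

B is a spool: two coaxial disc flanges of radius 116 mm and thickness 12 mm, joined by a core cylinder of radius 55 mm and height 113 mm. The lower flange rests on z = 0 and the three cylinders share a vertical axis.

The spool is on top of the stool.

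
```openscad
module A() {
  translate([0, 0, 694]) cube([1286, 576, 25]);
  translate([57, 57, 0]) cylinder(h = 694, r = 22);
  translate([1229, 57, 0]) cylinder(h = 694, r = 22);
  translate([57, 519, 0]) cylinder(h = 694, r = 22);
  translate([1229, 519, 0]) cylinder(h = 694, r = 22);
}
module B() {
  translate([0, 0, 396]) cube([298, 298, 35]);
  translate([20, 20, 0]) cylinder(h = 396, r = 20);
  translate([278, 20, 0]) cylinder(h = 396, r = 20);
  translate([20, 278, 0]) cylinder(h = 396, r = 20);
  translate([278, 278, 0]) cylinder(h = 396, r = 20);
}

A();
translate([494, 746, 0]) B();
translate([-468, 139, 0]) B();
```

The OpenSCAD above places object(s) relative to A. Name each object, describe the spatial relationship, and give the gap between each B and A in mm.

A is a table. B is a stool. Two stools sit around the table at the +y, −x sides. The gap between each stool and the table is 170 mm.

Each stool's nearest face is 170 mm from the table's bounding box.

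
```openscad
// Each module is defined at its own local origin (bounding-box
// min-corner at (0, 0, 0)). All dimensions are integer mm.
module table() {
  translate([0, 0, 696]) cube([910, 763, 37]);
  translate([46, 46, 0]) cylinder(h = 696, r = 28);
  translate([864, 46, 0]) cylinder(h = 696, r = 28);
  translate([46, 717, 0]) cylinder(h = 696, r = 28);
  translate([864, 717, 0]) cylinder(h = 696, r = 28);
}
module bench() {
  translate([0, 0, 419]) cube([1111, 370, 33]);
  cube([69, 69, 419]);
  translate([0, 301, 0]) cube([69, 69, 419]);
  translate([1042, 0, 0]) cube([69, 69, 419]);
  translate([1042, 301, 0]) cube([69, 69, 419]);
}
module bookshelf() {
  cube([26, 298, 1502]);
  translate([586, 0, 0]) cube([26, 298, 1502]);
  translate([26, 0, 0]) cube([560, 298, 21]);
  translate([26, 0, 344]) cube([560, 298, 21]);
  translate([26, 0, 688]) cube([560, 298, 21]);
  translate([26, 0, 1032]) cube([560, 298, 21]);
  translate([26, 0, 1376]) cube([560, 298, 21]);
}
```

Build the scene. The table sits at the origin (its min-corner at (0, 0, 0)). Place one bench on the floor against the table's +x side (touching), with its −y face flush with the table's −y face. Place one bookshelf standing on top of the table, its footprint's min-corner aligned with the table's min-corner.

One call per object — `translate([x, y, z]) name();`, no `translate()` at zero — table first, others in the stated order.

table();
translate([910, 0, 0]) bench();
translate([0, 0, 733]) bookshelf();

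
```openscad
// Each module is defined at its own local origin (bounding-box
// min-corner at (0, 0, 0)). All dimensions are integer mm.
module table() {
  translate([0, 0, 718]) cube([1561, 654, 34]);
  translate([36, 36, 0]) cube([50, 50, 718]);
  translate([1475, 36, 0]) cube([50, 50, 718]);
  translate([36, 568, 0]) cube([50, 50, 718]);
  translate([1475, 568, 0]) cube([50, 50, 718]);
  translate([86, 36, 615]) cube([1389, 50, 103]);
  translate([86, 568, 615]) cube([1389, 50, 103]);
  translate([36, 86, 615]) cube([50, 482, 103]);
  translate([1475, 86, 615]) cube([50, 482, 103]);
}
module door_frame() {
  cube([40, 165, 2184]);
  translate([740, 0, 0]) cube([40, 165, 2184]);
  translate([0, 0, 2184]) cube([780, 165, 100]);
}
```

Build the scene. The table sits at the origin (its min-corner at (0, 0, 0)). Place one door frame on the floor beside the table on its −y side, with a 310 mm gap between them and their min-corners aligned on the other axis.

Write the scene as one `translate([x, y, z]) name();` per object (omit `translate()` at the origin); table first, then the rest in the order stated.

table();
translate([0, -475, 0]) door_frame();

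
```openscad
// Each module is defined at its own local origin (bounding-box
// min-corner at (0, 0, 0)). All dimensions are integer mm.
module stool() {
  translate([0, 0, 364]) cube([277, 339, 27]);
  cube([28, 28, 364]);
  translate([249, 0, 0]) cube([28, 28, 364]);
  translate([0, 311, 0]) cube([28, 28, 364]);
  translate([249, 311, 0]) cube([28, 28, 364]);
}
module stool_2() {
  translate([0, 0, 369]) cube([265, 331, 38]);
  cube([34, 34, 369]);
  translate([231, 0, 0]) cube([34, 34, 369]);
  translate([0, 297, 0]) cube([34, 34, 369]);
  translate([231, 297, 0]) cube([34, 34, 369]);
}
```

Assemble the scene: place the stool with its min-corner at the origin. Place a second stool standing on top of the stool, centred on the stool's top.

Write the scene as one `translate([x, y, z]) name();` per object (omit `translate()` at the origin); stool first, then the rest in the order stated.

stool();
translate([6, 4, 391]) stool_2();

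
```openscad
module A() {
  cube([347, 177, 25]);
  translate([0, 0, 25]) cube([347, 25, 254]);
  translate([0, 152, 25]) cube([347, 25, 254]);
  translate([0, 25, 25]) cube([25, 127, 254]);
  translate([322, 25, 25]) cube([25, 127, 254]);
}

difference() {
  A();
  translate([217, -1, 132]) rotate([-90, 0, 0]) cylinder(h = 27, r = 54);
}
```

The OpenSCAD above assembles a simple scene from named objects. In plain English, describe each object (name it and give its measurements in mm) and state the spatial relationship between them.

A is an open storage box with external size 347×177×279 mm and wall thickness 25 mm (the base is also 25 mm thick). The base covers the whole footprint; the four walls stand on the base, with the y-facing walls full-width and the x-facing walls fitting between their inner faces.

The open box has a circular hole of radius 54 mm through its front wall, centred at (x = 217, z = 132).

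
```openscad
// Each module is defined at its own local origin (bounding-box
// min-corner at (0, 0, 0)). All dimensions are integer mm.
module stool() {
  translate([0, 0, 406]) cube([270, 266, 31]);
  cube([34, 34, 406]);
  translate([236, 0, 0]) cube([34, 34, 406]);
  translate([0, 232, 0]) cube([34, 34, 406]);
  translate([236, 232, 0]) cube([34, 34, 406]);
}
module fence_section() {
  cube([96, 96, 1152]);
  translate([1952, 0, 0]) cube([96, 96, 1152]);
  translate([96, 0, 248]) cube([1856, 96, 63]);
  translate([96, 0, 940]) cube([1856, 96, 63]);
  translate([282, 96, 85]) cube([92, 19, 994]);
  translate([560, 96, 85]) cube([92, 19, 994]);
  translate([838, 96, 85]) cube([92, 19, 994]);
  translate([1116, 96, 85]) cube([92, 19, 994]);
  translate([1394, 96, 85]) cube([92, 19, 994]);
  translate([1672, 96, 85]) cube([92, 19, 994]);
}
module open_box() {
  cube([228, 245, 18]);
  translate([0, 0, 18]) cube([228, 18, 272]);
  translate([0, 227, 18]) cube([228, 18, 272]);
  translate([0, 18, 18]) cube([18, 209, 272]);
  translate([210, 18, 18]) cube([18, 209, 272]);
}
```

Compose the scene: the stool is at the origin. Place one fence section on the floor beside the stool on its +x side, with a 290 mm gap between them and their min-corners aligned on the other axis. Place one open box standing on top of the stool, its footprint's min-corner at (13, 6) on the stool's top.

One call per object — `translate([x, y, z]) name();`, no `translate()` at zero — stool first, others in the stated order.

stool();
translate([560, 0, 0]) fence_section();
translate([13, 6, 437]) open_box();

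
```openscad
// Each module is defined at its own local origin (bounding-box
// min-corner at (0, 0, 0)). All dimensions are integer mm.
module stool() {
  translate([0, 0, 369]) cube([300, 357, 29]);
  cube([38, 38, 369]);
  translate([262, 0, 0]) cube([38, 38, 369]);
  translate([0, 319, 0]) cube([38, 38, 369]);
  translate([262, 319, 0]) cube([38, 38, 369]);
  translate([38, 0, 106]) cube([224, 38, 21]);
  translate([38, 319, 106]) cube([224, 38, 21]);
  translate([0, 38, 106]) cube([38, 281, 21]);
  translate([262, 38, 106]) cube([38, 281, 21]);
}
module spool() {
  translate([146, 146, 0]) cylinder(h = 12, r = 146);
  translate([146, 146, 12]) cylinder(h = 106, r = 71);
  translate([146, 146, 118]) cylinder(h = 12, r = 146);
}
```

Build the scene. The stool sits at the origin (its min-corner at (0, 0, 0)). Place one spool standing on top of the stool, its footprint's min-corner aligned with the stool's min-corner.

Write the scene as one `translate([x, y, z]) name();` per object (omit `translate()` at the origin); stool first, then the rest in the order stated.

stool();
translate([0, 0, 398]) spool();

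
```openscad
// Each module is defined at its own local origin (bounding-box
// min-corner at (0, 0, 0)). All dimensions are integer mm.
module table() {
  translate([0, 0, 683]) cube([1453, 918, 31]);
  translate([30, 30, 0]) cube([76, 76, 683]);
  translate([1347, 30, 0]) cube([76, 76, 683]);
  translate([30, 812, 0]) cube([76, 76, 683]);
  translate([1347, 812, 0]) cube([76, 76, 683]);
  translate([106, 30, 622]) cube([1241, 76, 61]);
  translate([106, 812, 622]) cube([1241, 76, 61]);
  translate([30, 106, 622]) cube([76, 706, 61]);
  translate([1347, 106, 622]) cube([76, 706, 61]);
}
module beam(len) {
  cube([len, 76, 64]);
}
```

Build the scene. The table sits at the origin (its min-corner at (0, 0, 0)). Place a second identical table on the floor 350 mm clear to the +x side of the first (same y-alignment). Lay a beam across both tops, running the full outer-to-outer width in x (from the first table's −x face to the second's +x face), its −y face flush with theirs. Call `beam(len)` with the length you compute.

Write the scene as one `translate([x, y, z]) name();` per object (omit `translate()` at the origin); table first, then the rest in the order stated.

table();
translate([1803, 0, 0]) table();
translate([0, 0, 714]) beam(3256);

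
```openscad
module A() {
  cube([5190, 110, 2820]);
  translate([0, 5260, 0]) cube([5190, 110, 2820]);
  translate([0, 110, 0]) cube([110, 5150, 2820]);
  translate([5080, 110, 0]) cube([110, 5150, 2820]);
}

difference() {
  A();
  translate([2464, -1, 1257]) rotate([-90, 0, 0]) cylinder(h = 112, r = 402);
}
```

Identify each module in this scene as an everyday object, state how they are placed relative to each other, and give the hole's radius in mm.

A is a house frame. The house frame has a circular hole through its front wall. The hole's radius is 402 mm.

The subtracted cylinder has r = 402 mm.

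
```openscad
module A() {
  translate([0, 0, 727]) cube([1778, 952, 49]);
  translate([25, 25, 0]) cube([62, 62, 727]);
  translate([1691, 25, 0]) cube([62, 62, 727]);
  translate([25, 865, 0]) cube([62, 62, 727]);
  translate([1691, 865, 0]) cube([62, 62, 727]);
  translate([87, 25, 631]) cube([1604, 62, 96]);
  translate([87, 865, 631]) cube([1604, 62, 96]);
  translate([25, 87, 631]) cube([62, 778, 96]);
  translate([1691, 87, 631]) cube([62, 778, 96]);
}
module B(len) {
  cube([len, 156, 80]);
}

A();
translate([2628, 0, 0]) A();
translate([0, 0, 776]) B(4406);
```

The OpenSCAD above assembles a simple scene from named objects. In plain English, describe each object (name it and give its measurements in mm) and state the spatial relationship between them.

A is a table with a 1778×952 mm rectangular top, 49 mm thick, top surface at z = 776 mm, supported by four 62×62 mm square legs, each inset 25 mm from the nearest pair of top edges, running from the floor. Four apron rails, 62 mm thick and 96 mm tall, run between adjacent legs with their top edges flush with the underside of the top and their outer faces flush with the legs' outer faces.

B is a rectangular beam 4406 mm long (x), 156 mm deep (y), 80 mm thick (z).

The beam spans the tops of two tables placed 850 mm apart, resting at z = 776 mm.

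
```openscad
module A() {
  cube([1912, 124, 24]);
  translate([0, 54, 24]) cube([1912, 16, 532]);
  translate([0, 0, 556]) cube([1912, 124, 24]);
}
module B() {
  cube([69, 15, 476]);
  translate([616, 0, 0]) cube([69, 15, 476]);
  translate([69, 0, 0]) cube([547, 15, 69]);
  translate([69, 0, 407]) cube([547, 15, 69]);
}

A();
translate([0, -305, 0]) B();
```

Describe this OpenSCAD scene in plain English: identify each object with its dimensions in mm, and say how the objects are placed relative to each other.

A is an I-beam lying along x, 1912 mm long. Overall section height 580 mm. Two flanges 124 mm wide (y) and 24 mm thick, one on the floor and one at the top; a web 16 mm thick runs between them, centred on the flange width.

B is a picture frame with a 547×338 mm rectangular opening (x by z) and a uniform 69 mm border on every side. Frame depth is 15 mm along y. It is built from two vertical stiles running the full outside height and two horizontal rails spanning the gap between the stiles.

The picture frame is on the floor beside the I-beam on its −y side.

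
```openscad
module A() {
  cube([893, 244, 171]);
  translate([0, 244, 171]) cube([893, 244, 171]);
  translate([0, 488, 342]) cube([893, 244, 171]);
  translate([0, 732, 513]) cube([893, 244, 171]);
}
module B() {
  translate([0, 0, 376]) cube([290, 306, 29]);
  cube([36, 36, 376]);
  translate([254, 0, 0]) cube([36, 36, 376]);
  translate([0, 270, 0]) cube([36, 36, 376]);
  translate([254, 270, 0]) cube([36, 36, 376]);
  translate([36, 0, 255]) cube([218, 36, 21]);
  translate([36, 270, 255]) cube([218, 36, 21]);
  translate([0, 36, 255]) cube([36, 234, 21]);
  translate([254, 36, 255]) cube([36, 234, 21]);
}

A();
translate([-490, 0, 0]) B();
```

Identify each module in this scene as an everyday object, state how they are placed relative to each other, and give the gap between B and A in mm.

A is a staircase. B is a stool. The stool is on the floor beside the staircase on its −x side. The gap between the stool and the staircase is 200 mm.

The stool's nearest face is 200 mm from the staircase's −x face.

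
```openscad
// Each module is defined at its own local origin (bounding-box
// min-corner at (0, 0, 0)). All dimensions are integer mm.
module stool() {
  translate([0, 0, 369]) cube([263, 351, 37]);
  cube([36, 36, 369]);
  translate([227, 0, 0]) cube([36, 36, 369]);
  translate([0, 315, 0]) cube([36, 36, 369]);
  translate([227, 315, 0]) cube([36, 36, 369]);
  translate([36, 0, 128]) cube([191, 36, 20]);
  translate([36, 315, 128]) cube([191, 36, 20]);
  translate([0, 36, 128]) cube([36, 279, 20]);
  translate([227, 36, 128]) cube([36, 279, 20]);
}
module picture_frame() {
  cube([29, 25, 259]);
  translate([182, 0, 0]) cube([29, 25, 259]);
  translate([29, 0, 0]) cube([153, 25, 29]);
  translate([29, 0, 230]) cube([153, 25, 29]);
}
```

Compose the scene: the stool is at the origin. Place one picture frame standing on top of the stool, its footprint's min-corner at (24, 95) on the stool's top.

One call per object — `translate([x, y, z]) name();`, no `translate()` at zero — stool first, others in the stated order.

stool();
translate([24, 95, 406]) picture_frame();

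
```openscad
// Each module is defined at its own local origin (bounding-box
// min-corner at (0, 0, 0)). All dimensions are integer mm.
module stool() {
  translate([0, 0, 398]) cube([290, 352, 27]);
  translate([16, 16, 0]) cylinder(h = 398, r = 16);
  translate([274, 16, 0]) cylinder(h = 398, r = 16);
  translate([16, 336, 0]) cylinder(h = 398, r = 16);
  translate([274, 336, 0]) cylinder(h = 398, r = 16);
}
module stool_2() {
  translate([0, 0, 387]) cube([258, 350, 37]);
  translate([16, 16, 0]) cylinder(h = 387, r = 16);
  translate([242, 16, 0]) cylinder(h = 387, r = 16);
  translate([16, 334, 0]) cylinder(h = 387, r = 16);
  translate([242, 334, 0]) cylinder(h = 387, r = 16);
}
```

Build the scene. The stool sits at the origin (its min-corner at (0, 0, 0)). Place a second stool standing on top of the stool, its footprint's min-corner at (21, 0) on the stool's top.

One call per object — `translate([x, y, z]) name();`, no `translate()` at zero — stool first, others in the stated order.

stool();
translate([21, 0, 425]) stool_2();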